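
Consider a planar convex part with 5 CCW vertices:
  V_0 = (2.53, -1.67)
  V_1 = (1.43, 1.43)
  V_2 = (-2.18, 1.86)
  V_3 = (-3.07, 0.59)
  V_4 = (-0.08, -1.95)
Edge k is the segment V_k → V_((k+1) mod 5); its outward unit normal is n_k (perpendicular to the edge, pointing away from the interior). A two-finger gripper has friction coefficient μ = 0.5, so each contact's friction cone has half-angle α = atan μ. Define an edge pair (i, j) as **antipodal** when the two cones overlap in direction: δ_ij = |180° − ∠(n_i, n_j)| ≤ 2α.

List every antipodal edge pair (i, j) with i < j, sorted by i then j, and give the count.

count = 4; pairs: (0,3), (1,3), (1,4), (2,4)

α = atan 0.5 = 26.57°;  2α = 53.13°
n_0 = (+0.9424, +0.3344)
n_1 = (+0.1183, +0.9930)
n_2 = (-0.8189, +0.5739)
n_3 = (-0.6474, -0.7621)
n_4 = (+0.1067, -0.9943)
  (0,1): δ = 116.33°  ·
  (0,2): δ = 54.56°  ·
  (0,3): δ = 30.12°  ✓
  (0,4): δ = 76.59°  ·
  (1,2): δ = 118.23°  ·
  (1,3): δ = 33.56°  ✓
  (1,4): δ = 12.92°  ✓
  (2,3): δ = 95.33°  ·
  (2,4): δ = 48.85°  ✓
  (3,4): δ = 133.53°  ·
antipodal pairs: 4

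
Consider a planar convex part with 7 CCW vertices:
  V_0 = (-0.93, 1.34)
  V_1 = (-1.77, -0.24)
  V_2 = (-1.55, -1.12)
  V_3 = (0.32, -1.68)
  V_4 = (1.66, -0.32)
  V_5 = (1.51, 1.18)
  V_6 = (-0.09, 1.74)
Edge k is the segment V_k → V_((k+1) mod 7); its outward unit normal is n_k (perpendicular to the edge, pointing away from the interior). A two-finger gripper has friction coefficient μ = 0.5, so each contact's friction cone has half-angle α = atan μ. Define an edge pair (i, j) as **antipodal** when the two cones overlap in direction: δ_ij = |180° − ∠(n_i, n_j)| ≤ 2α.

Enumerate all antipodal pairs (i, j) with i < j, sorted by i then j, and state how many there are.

count = 6; pairs: (0,3), (0,4), (1,4), (2,5), (2,6), (3,6)

α = atan 0.5 = 26.57°;  2α = 53.13°
n_0 = (-0.8830, +0.4694)
n_1 = (-0.9701, -0.2425)
n_2 = (-0.2869, -0.9580)
n_3 = (+0.7123, -0.7018)
n_4 = (+0.9950, +0.0995)
n_5 = (+0.3304, +0.9439)
n_6 = (-0.4299, +0.9029)
  (0,1): δ = 137.97°  ·
  (0,2): δ = 78.67°  ·
  (0,3): δ = 16.58°  ✓
  (0,4): δ = 33.71°  ✓
  (0,5): δ = 98.71°  ·
  (0,6): δ = 143.46°  ·
  (1,2): δ = 120.71°  ·
  (1,3): δ = 58.61°  ·
  (1,4): δ = 8.33°  ✓
  (1,5): δ = 56.67°  ·
  (1,6): δ = 101.43°  ·
  (2,3): δ = 117.90°  ·
  (2,4): δ = 67.62°  ·
  (2,5): δ = 2.62°  ✓
  (2,6): δ = 42.13°  ✓
  (3,4): δ = 129.71°  ·
  (3,5): δ = 64.71°  ·
  (3,6): δ = 19.96°  ✓
  (4,5): δ = 115.00°  ·
  (4,6): δ = 70.25°  ·
  (5,6): δ = 135.25°  ·
antipodal pairs: 6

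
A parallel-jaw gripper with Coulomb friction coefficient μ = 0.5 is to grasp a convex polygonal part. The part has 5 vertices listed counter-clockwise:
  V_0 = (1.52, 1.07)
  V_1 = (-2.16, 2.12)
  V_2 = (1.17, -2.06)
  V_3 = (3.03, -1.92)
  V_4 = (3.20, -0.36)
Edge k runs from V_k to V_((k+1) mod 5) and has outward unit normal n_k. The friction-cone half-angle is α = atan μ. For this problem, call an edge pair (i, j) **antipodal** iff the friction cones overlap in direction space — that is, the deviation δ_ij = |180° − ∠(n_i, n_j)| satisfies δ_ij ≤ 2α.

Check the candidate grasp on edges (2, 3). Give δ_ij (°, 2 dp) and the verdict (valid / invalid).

δ = 100.52°, invalid

α = atan 0.5 = 26.57°;  2α = 53.13°
edge 2: e_2 = (+1.86, +0.14);  n_2 = (+0.0751, -0.9972)
edge 3: e_3 = (+0.17, +1.56);  n_3 = (+0.9941, -0.1083)
∠(n_2, n_3) = 79.48°
δ = |180° − 79.48°| = 100.52°
100.52° > 2α = 53.13°  →  invalid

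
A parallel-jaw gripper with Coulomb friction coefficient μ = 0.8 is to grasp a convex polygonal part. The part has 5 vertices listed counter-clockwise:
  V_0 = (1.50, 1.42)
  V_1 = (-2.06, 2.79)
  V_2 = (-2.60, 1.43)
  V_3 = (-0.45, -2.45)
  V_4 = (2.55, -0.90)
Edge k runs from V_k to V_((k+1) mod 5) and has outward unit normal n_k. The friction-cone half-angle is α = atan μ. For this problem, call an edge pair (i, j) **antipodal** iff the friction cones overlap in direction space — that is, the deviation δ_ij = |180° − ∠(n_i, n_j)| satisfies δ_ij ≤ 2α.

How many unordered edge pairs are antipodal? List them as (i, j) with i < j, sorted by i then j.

α = atan 0.8 = 38.66°;  2α = 77.32°
n_0 = (+0.3592, +0.9333)
n_1 = (-0.9294, +0.3690)
n_2 = (-0.8747, -0.4847)
n_3 = (+0.4590, -0.8884)
n_4 = (+0.9110, +0.4123)
  (0,1): δ = 90.61°  ·
  (0,2): δ = 39.96°  ✓
  (0,3): δ = 48.37°  ✓
  (0,4): δ = 135.40°  ·
  (1,2): δ = 129.35°  ·
  (1,3): δ = 41.02°  ✓
  (1,4): δ = 46.01°  ✓
  (2,3): δ = 91.67°  ·
  (2,4): δ = 4.64°  ✓
  (3,4): δ = 92.97°  ·
antipodal pairs: 5

count = 5; pairs: (0,2), (0,3), (1,3), (1,4), (2,4)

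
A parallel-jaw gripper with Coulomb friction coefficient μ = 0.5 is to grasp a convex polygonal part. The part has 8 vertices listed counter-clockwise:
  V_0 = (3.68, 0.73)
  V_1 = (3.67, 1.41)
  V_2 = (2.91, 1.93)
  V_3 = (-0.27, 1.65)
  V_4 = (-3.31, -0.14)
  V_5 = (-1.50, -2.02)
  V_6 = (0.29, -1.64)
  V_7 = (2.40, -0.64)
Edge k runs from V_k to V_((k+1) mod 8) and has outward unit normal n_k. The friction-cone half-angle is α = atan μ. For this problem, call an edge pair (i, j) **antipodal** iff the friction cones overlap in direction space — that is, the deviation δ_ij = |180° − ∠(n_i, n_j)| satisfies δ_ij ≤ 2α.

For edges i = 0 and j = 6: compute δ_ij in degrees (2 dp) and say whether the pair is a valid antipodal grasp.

δ = 114.52°, invalid

α = atan 0.5 = 26.57°;  2α = 53.13°
edge 0: e_0 = (-0.01, +0.68);  n_0 = (+0.9999, +0.0147)
edge 6: e_6 = (+2.11, +1.00);  n_6 = (+0.4283, -0.9037)
∠(n_0, n_6) = 65.48°
δ = |180° − 65.48°| = 114.52°
114.52° > 2α = 53.13°  →  invalid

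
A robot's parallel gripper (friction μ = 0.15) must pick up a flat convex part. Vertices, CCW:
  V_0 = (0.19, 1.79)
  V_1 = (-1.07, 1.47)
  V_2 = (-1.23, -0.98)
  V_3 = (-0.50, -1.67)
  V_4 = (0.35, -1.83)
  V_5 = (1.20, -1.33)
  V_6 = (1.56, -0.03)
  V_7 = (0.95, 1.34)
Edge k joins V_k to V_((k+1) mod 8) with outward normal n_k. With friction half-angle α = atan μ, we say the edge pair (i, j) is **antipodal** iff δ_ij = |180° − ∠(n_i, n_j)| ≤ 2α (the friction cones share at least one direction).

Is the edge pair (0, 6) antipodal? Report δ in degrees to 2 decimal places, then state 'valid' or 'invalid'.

α = atan 0.15 = 8.53°;  2α = 17.06°
edge 0: e_0 = (-1.26, -0.32);  n_0 = (-0.2462, +0.9692)
edge 6: e_6 = (-0.61, +1.37);  n_6 = (+0.9135, +0.4068)
∠(n_0, n_6) = 80.25°
δ = |180° − 80.25°| = 99.75°
99.75° > 2α = 17.06°  →  invalid

δ = 99.75°, invalid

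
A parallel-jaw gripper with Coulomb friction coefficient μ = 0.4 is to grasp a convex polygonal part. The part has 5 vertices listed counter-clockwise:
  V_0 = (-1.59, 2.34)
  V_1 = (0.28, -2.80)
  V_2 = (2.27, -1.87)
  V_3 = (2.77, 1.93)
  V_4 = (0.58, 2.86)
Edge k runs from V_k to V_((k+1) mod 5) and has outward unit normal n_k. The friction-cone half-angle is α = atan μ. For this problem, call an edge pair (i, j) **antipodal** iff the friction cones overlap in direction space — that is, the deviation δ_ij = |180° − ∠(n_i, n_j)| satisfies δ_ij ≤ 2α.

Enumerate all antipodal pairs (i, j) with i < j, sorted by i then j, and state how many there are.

α = atan 0.4 = 21.80°;  2α = 43.60°
n_0 = (-0.9397, -0.3419)
n_1 = (+0.4234, -0.9060)
n_2 = (+0.9915, -0.1305)
n_3 = (+0.3909, +0.9204)
n_4 = (-0.2330, +0.9725)
  (0,1): δ = 84.94°  ·
  (0,2): δ = 27.49°  ✓
  (0,3): δ = 47.00°  ·
  (0,4): δ = 83.48°  ·
  (1,2): δ = 122.54°  ·
  (1,3): δ = 48.06°  ·
  (1,4): δ = 11.57°  ✓
  (2,3): δ = 105.51°  ·
  (2,4): δ = 69.03°  ·
  (3,4): δ = 143.52°  ·
antipodal pairs: 2

count = 2; pairs: (0,2), (1,4)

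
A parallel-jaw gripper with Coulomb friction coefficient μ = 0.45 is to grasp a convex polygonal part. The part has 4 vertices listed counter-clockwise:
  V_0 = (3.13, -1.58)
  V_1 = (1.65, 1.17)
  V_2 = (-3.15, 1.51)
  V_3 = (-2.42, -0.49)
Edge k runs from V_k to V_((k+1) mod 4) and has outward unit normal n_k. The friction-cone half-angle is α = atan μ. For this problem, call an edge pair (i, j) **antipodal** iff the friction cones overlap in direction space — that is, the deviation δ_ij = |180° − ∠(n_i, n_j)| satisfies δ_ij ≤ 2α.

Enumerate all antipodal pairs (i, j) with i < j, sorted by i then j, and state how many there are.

count = 2; pairs: (0,2), (1,3)

α = atan 0.45 = 24.23°;  2α = 48.46°
n_0 = (+0.8806, +0.4739)
n_1 = (+0.0707, +0.9975)
n_2 = (-0.9394, -0.3429)
n_3 = (-0.1927, -0.9813)
  (0,1): δ = 122.34°  ·
  (0,2): δ = 8.24°  ✓
  (0,3): δ = 50.60°  ·
  (1,2): δ = 65.90°  ·
  (1,3): δ = 7.06°  ✓
  (2,3): δ = 121.16°  ·
antipodal pairs: 2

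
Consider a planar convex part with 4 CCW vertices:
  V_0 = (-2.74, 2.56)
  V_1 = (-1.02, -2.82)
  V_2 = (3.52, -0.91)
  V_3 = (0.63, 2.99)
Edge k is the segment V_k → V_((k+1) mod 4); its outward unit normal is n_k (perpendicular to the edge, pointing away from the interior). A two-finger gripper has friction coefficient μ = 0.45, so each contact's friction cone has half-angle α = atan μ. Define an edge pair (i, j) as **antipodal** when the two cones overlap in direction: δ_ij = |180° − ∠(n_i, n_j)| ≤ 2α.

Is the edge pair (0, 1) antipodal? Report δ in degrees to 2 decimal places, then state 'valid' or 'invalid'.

α = atan 0.45 = 24.23°;  2α = 48.46°
edge 0: e_0 = (+1.72, -5.38);  n_0 = (-0.9525, -0.3045)
edge 1: e_1 = (+4.54, +1.91);  n_1 = (+0.3878, -0.9217)
∠(n_0, n_1) = 95.09°
δ = |180° − 95.09°| = 84.91°
84.91° > 2α = 48.46°  →  invalid

δ = 84.91°, invalid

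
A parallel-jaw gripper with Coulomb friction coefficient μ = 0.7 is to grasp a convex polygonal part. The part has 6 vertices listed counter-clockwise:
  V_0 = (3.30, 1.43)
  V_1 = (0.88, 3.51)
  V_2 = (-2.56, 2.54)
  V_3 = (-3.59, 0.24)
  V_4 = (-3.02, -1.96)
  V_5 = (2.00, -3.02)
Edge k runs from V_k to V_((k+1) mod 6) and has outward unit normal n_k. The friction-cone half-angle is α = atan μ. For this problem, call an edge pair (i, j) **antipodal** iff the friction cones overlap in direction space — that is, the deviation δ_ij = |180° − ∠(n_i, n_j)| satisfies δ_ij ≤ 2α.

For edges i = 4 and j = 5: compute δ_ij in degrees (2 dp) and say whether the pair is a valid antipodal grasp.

δ = 94.36°, invalid

α = atan 0.7 = 34.99°;  2α = 69.98°
edge 4: e_4 = (+5.02, -1.06);  n_4 = (-0.2066, -0.9784)
edge 5: e_5 = (+1.30, +4.45);  n_5 = (+0.9599, -0.2804)
∠(n_4, n_5) = 85.64°
δ = |180° − 85.64°| = 94.36°
94.36° > 2α = 69.98°  →  invalid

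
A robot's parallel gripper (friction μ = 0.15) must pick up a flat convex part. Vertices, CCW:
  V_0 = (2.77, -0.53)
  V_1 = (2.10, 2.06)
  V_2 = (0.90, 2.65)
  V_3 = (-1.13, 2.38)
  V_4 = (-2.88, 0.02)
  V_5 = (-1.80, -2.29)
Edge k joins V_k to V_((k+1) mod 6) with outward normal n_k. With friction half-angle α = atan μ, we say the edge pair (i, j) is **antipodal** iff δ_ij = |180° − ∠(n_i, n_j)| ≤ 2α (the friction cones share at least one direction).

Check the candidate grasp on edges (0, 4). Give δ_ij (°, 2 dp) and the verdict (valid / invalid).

δ = 10.55°, valid

α = atan 0.15 = 8.53°;  2α = 17.06°
edge 0: e_0 = (-0.67, +2.59);  n_0 = (+0.9681, +0.2504)
edge 4: e_4 = (+1.08, -2.31);  n_4 = (-0.9059, -0.4235)
∠(n_0, n_4) = 169.45°
δ = |180° − 169.45°| = 10.55°
10.55° ≤ 2α = 17.06°  →  valid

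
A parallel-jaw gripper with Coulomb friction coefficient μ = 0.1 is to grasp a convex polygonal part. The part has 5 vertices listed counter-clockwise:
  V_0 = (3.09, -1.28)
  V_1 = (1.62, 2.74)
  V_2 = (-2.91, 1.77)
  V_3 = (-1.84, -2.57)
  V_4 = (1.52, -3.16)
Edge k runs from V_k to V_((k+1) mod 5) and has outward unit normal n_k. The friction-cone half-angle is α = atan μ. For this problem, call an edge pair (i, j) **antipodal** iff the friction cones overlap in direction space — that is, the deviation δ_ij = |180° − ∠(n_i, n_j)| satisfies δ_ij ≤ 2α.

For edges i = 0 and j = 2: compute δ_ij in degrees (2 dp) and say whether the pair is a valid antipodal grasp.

α = atan 0.1 = 5.71°;  2α = 11.42°
edge 0: e_0 = (-1.47, +4.02);  n_0 = (+0.9392, +0.3434)
edge 2: e_2 = (+1.07, -4.34);  n_2 = (-0.9709, -0.2394)
∠(n_0, n_2) = 173.76°
δ = |180° − 173.76°| = 6.24°
6.24° ≤ 2α = 11.42°  →  valid

δ = 6.24°, valid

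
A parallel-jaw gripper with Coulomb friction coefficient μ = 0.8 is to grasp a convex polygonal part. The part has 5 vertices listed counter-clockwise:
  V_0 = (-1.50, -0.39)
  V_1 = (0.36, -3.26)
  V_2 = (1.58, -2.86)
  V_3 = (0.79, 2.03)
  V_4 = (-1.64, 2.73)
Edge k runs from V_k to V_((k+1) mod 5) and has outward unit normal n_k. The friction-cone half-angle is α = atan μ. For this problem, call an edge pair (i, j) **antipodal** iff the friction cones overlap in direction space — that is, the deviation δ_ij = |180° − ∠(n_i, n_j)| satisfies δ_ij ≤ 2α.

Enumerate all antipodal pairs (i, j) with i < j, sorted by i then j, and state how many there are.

count = 6; pairs: (0,2), (0,3), (1,3), (1,4), (2,4), (3,4)

α = atan 0.8 = 38.66°;  2α = 77.32°
n_0 = (-0.8392, -0.5439)
n_1 = (+0.3116, -0.9502)
n_2 = (+0.9872, +0.1595)
n_3 = (+0.2768, +0.9609)
n_4 = (-0.9990, -0.0448)
  (0,1): δ = 104.79°  ·
  (0,2): δ = 23.77°  ✓
  (0,3): δ = 40.98°  ✓
  (0,4): δ = 149.62°  ·
  (1,2): δ = 98.98°  ·
  (1,3): δ = 34.22°  ✓
  (1,4): δ = 74.42°  ✓
  (2,3): δ = 115.25°  ·
  (2,4): δ = 6.61°  ✓
  (3,4): δ = 71.36°  ✓
antipodal pairs: 6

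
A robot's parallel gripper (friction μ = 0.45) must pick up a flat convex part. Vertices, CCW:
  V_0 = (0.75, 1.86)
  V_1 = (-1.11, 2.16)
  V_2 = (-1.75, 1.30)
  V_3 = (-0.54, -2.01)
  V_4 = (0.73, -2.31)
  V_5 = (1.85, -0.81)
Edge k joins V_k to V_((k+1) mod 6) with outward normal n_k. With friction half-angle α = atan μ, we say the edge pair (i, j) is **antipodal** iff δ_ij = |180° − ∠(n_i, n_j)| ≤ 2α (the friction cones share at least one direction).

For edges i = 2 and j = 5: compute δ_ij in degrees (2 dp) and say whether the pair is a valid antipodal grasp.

α = atan 0.45 = 24.23°;  2α = 48.46°
edge 2: e_2 = (+1.21, -3.31);  n_2 = (-0.9392, -0.3433)
edge 5: e_5 = (-1.10, +2.67);  n_5 = (+0.9246, +0.3809)
∠(n_2, n_5) = 177.69°
δ = |180° − 177.69°| = 2.31°
2.31° ≤ 2α = 48.46°  →  valid

δ = 2.31°, valid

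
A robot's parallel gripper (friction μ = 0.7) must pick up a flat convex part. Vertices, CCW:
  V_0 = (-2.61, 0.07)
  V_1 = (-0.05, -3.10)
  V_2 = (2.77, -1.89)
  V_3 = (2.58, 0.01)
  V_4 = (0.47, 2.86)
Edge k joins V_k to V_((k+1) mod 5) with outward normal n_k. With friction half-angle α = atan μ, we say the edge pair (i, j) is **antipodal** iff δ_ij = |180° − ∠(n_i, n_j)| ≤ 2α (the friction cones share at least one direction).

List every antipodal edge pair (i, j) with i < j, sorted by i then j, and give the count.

α = atan 0.7 = 34.99°;  2α = 69.98°
n_0 = (-0.7780, -0.6283)
n_1 = (+0.3943, -0.9190)
n_2 = (+0.9950, +0.0995)
n_3 = (+0.8037, +0.5950)
n_4 = (-0.6714, +0.7411)
  (0,1): δ = 105.70°  ·
  (0,2): δ = 33.21°  ✓
  (0,3): δ = 2.41°  ✓
  (0,4): δ = 93.25°  ·
  (1,2): δ = 107.51°  ·
  (1,3): δ = 76.71°  ·
  (1,4): δ = 18.95°  ✓
  (2,3): δ = 149.20°  ·
  (2,4): δ = 53.54°  ✓
  (3,4): δ = 84.34°  ·
antipodal pairs: 4

count = 4; pairs: (0,2), (0,3), (1,4), (2,4)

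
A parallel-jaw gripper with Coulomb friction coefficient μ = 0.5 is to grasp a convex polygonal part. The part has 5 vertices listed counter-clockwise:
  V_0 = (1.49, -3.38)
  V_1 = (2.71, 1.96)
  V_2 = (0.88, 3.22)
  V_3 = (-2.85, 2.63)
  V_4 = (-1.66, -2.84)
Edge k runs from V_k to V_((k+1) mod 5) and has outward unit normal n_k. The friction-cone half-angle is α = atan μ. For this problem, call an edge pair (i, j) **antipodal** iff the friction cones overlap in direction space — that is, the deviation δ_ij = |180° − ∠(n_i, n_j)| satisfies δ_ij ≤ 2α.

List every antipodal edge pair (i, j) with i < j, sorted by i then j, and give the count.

α = atan 0.5 = 26.57°;  2α = 53.13°
n_0 = (+0.9749, -0.2227)
n_1 = (+0.5671, +0.8236)
n_2 = (-0.1562, +0.9877)
n_3 = (-0.9771, -0.2126)
n_4 = (-0.1690, -0.9856)
  (0,1): δ = 111.68°  ·
  (0,2): δ = 68.14°  ·
  (0,3): δ = 25.14°  ✓
  (0,4): δ = 93.14°  ·
  (1,2): δ = 136.46°  ·
  (1,3): δ = 43.18°  ✓
  (1,4): δ = 24.82°  ✓
  (2,3): δ = 86.71°  ·
  (2,4): δ = 18.72°  ✓
  (3,4): δ = 112.00°  ·
antipodal pairs: 4

count = 4; pairs: (0,3), (1,3), (1,4), (2,4)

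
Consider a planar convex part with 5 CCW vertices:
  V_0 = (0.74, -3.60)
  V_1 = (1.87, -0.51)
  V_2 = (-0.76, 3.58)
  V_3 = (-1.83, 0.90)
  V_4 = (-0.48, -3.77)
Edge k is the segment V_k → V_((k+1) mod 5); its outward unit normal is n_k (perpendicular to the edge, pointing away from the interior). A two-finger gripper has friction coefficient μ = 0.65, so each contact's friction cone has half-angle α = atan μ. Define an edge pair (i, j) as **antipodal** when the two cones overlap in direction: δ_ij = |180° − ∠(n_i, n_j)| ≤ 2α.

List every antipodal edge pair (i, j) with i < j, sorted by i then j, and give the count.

α = atan 0.65 = 33.02°;  2α = 66.05°
n_0 = (+0.9392, -0.3435)
n_1 = (+0.8411, +0.5409)
n_2 = (-0.9287, +0.3708)
n_3 = (-0.9607, -0.2777)
n_4 = (+0.1380, -0.9904)
  (0,1): δ = 127.17°  ·
  (0,2): δ = 1.68°  ✓
  (0,3): δ = 36.21°  ✓
  (0,4): δ = 118.02°  ·
  (1,2): δ = 54.51°  ✓
  (1,3): δ = 16.62°  ✓
  (1,4): δ = 65.19°  ✓
  (2,3): δ = 142.11°  ·
  (2,4): δ = 60.30°  ✓
  (3,4): δ = 98.19°  ·
antipodal pairs: 6

count = 6; pairs: (0,2), (0,3), (1,2), (1,3), (1,4), (2,4)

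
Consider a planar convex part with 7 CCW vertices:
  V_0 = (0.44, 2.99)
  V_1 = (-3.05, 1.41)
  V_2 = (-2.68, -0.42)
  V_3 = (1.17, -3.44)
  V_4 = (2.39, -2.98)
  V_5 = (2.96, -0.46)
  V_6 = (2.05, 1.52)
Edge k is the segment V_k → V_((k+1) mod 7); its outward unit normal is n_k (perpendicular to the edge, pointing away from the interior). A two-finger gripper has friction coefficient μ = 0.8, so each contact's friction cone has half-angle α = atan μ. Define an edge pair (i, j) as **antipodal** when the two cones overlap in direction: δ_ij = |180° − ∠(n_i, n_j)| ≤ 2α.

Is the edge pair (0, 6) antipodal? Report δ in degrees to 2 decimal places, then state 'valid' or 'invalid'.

δ = 113.25°, invalid

α = atan 0.8 = 38.66°;  2α = 77.32°
edge 0: e_0 = (-3.49, -1.58);  n_0 = (-0.4124, +0.9110)
edge 6: e_6 = (-1.61, +1.47);  n_6 = (+0.6743, +0.7385)
∠(n_0, n_6) = 66.75°
δ = |180° − 66.75°| = 113.25°
113.25° > 2α = 77.32°  →  invalid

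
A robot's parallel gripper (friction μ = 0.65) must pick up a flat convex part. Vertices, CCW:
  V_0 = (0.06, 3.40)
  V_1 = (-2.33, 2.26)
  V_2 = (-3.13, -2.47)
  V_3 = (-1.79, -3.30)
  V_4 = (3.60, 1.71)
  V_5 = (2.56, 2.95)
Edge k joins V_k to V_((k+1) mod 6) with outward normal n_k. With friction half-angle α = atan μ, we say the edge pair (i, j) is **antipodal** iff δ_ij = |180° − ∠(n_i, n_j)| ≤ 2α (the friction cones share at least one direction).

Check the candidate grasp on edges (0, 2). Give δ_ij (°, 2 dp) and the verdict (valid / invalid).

α = atan 0.65 = 33.02°;  2α = 66.05°
edge 0: e_0 = (-2.39, -1.14);  n_0 = (-0.4305, +0.9026)
edge 2: e_2 = (+1.34, -0.83);  n_2 = (-0.5266, -0.8501)
∠(n_0, n_2) = 122.73°
δ = |180° − 122.73°| = 57.27°
57.27° ≤ 2α = 66.05°  →  valid

δ = 57.27°, valid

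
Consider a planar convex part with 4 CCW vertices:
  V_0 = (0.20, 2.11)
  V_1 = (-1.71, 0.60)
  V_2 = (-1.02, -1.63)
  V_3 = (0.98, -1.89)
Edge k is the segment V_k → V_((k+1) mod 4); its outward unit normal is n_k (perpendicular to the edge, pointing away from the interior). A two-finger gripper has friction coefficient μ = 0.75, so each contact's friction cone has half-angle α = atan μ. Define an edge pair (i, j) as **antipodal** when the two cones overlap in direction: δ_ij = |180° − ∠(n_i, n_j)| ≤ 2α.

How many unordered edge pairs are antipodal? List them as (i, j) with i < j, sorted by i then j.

count = 4; pairs: (0,2), (0,3), (1,3), (2,3)

α = atan 0.75 = 36.87°;  2α = 73.74°
n_0 = (-0.6202, +0.7845)
n_1 = (-0.9553, -0.2956)
n_2 = (-0.1289, -0.9917)
n_3 = (+0.9815, +0.1914)
  (0,1): δ = 111.14°  ·
  (0,2): δ = 45.74°  ✓
  (0,3): δ = 62.71°  ✓
  (1,2): δ = 114.60°  ·
  (1,3): δ = 6.16°  ✓
  (2,3): δ = 71.56°  ✓
antipodal pairs: 4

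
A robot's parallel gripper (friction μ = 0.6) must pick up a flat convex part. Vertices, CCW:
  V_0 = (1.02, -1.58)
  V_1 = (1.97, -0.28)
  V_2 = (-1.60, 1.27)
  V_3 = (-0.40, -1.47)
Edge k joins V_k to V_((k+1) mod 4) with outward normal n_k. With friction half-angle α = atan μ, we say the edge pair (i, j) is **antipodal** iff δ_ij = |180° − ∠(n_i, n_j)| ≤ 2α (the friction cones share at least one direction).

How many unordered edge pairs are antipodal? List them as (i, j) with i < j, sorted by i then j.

α = atan 0.6 = 30.96°;  2α = 61.93°
n_0 = (+0.8074, -0.5900)
n_1 = (+0.3983, +0.9173)
n_2 = (-0.9160, -0.4012)
n_3 = (-0.0772, -0.9970)
  (0,1): δ = 77.31°  ·
  (0,2): δ = 59.81°  ✓
  (0,3): δ = 121.73°  ·
  (1,2): δ = 42.88°  ✓
  (1,3): δ = 19.04°  ✓
  (2,3): δ = 118.08°  ·
antipodal pairs: 3

count = 3; pairs: (0,2), (1,2), (1,3)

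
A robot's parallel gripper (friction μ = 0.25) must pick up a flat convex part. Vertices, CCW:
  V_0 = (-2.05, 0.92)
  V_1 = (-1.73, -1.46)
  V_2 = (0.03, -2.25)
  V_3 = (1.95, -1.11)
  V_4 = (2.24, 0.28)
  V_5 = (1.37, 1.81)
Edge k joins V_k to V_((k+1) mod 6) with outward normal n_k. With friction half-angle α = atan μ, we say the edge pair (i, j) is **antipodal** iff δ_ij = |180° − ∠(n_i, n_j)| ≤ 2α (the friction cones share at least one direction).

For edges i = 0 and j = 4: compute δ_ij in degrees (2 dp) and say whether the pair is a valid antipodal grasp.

α = atan 0.25 = 14.04°;  2α = 28.07°
edge 0: e_0 = (+0.32, -2.38);  n_0 = (-0.9911, -0.1333)
edge 4: e_4 = (-0.87, +1.53);  n_4 = (+0.8693, +0.4943)
∠(n_0, n_4) = 158.03°
δ = |180° − 158.03°| = 21.97°
21.97° ≤ 2α = 28.07°  →  valid

δ = 21.97°, valid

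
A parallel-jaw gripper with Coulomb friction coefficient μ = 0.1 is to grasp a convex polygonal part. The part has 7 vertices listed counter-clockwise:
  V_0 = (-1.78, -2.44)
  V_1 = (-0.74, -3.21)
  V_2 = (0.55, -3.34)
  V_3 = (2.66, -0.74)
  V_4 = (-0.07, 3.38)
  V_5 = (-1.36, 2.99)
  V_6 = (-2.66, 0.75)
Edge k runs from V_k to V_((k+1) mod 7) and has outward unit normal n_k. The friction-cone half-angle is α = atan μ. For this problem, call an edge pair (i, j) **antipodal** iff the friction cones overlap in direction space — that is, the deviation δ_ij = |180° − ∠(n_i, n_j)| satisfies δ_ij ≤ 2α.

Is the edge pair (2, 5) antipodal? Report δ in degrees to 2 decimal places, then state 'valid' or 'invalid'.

α = atan 0.1 = 5.71°;  2α = 11.42°
edge 2: e_2 = (+2.11, +2.60);  n_2 = (+0.7765, -0.6301)
edge 5: e_5 = (-1.30, -2.24);  n_5 = (-0.8649, +0.5019)
∠(n_2, n_5) = 171.07°
δ = |180° − 171.07°| = 8.93°
8.93° ≤ 2α = 11.42°  →  valid

δ = 8.93°, valid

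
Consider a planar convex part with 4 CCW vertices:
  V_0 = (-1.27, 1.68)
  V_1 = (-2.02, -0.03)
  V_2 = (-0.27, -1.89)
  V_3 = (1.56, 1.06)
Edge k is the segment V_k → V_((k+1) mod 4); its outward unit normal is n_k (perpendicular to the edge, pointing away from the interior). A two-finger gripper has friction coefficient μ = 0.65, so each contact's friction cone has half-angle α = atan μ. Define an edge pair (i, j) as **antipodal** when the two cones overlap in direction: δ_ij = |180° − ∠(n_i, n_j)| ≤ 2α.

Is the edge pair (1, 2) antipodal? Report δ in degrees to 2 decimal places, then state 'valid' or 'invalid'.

α = atan 0.65 = 33.02°;  2α = 66.05°
edge 1: e_1 = (+1.75, -1.86);  n_1 = (-0.7283, -0.6852)
edge 2: e_2 = (+1.83, +2.95);  n_2 = (+0.8498, -0.5271)
∠(n_1, n_2) = 104.93°
δ = |180° − 104.93°| = 75.07°
75.07° > 2α = 66.05°  →  invalid

δ = 75.07°, invalid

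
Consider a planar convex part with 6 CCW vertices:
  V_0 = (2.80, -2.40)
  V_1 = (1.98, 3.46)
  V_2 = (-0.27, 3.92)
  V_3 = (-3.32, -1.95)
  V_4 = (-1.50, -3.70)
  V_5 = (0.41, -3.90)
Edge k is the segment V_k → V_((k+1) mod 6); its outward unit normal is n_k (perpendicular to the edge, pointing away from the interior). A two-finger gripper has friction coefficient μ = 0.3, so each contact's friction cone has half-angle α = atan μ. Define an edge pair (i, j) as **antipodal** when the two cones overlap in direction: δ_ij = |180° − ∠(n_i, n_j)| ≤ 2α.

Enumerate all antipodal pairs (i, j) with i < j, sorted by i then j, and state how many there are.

α = atan 0.3 = 16.70°;  2α = 33.40°
n_0 = (+0.9904, +0.1386)
n_1 = (+0.2003, +0.9797)
n_2 = (-0.8874, +0.4611)
n_3 = (-0.6931, -0.7208)
n_4 = (-0.1041, -0.9946)
n_5 = (+0.5316, -0.8470)
  (0,1): δ = 109.52°  ·
  (0,2): δ = 35.42°  ·
  (0,3): δ = 38.16°  ·
  (0,4): δ = 76.06°  ·
  (0,5): δ = 114.15°  ·
  (1,2): δ = 105.90°  ·
  (1,3): δ = 32.32°  ✓
  (1,4): δ = 5.58°  ✓
  (1,5): δ = 43.67°  ·
  (2,3): δ = 106.42°  ·
  (2,4): δ = 68.52°  ·
  (2,5): δ = 30.43°  ✓
  (3,4): δ = 142.10°  ·
  (3,5): δ = 104.01°  ·
  (4,5): δ = 141.91°  ·
antipodal pairs: 3

count = 3; pairs: (1,3), (1,4), (2,5)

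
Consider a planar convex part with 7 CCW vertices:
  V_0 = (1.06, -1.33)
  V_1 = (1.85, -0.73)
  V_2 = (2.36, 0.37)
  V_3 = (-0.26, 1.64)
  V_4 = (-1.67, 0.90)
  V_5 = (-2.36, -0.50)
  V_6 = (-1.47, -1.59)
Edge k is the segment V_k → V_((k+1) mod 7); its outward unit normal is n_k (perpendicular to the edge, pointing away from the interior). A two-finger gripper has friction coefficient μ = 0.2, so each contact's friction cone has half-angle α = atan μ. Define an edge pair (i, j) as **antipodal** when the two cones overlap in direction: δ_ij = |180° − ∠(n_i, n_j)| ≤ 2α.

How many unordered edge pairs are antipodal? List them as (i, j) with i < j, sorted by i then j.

count = 3; pairs: (0,3), (1,4), (3,6)

α = atan 0.2 = 11.31°;  2α = 22.62°
n_0 = (+0.6048, -0.7964)
n_1 = (+0.9072, -0.4206)
n_2 = (+0.4362, +0.8999)
n_3 = (-0.4647, +0.8855)
n_4 = (-0.8970, +0.4421)
n_5 = (-0.7746, -0.6325)
n_6 = (+0.1022, -0.9948)
  (0,1): δ = 152.09°  ·
  (0,2): δ = 63.08°  ·
  (0,3): δ = 9.52°  ✓
  (0,4): δ = 26.55°  ·
  (0,5): δ = 92.02°  ·
  (0,6): δ = 148.65°  ·
  (1,2): δ = 90.99°  ·
  (1,3): δ = 37.43°  ·
  (1,4): δ = 1.36°  ✓
  (1,5): δ = 64.11°  ·
  (1,6): δ = 120.74°  ·
  (2,3): δ = 126.45°  ·
  (2,4): δ = 90.38°  ·
  (2,5): δ = 24.91°  ·
  (2,6): δ = 31.73°  ·
  (3,4): δ = 143.93°  ·
  (3,5): δ = 78.46°  ·
  (3,6): δ = 21.82°  ✓
  (4,5): δ = 114.53°  ·
  (4,6): δ = 57.90°  ·
  (5,6): δ = 123.36°  ·
antipodal pairs: 3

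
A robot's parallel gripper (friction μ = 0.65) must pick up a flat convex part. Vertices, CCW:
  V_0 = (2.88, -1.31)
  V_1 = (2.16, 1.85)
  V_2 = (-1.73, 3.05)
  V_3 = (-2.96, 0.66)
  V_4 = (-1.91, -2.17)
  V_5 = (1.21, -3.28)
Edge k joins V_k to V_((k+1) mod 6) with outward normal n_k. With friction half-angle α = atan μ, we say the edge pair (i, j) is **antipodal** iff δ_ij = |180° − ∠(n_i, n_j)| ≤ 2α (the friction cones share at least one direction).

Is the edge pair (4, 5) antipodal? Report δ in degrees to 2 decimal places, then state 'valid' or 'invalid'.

δ = 110.70°, invalid

α = atan 0.65 = 33.02°;  2α = 66.05°
edge 4: e_4 = (+3.12, -1.11);  n_4 = (-0.3352, -0.9422)
edge 5: e_5 = (+1.67, +1.97);  n_5 = (+0.7628, -0.6466)
∠(n_4, n_5) = 69.30°
δ = |180° − 69.30°| = 110.70°
110.70° > 2α = 66.05°  →  invalid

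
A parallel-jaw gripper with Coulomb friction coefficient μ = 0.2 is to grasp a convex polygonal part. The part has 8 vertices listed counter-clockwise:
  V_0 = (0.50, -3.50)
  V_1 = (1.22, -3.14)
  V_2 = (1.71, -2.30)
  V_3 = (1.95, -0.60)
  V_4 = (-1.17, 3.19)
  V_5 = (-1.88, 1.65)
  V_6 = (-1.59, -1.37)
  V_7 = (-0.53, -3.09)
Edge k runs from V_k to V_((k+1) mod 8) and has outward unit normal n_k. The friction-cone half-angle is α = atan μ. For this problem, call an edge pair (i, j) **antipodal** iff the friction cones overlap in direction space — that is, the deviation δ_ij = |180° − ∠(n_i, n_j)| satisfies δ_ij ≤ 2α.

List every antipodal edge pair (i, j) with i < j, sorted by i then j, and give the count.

α = atan 0.2 = 11.31°;  2α = 22.62°
n_0 = (+0.4472, -0.8944)
n_1 = (+0.8638, -0.5039)
n_2 = (+0.9902, -0.1398)
n_3 = (+0.7720, +0.6356)
n_4 = (-0.9081, +0.4187)
n_5 = (-0.9954, -0.0956)
n_6 = (-0.8513, -0.5246)
n_7 = (-0.3698, -0.9291)
  (0,1): δ = 146.82°  ·
  (0,2): δ = 124.60°  ·
  (0,3): δ = 77.10°  ·
  (0,4): δ = 38.68°  ·
  (0,5): δ = 68.92°  ·
  (0,6): δ = 95.08°  ·
  (0,7): δ = 131.73°  ·
  (1,2): δ = 157.78°  ·
  (1,3): δ = 110.28°  ·
  (1,4): δ = 5.50°  ✓
  (1,5): δ = 35.74°  ·
  (1,6): δ = 61.90°  ·
  (1,7): δ = 98.55°  ·
  (2,3): δ = 132.50°  ·
  (2,4): δ = 16.72°  ✓
  (2,5): δ = 13.52°  ✓
  (2,6): δ = 39.68°  ·
  (2,7): δ = 76.33°  ·
  (3,4): δ = 64.21°  ·
  (3,5): δ = 33.98°  ·
  (3,6): δ = 7.82°  ✓
  (3,7): δ = 28.83°  ·
  (4,5): δ = 149.76°  ·
  (4,6): δ = 123.60°  ·
  (4,7): δ = 86.95°  ·
  (5,6): δ = 153.84°  ·
  (5,7): δ = 117.19°  ·
  (6,7): δ = 143.35°  ·
antipodal pairs: 4

count = 4; pairs: (1,4), (2,4), (2,5), (3,6)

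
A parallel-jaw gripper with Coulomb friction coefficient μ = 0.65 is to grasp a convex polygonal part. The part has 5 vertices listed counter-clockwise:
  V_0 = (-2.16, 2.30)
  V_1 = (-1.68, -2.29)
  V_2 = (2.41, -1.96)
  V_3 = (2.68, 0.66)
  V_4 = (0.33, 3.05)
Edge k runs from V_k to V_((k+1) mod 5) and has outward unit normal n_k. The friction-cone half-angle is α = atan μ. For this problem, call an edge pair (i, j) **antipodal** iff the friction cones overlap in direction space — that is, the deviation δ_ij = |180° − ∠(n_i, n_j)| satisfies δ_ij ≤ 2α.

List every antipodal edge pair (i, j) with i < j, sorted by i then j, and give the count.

α = atan 0.65 = 33.02°;  2α = 66.05°
n_0 = (-0.9946, -0.1040)
n_1 = (+0.0804, -0.9968)
n_2 = (+0.9947, -0.1025)
n_3 = (+0.7130, +0.7011)
n_4 = (-0.2884, +0.9575)
  (0,1): δ = 91.36°  ·
  (0,2): δ = 11.85°  ✓
  (0,3): δ = 38.55°  ✓
  (0,4): δ = 100.79°  ·
  (1,2): δ = 100.50°  ·
  (1,3): δ = 50.10°  ✓
  (1,4): δ = 12.15°  ✓
  (2,3): δ = 129.60°  ·
  (2,4): δ = 67.35°  ·
  (3,4): δ = 117.75°  ·
antipodal pairs: 4

count = 4; pairs: (0,2), (0,3), (1,3), (1,4)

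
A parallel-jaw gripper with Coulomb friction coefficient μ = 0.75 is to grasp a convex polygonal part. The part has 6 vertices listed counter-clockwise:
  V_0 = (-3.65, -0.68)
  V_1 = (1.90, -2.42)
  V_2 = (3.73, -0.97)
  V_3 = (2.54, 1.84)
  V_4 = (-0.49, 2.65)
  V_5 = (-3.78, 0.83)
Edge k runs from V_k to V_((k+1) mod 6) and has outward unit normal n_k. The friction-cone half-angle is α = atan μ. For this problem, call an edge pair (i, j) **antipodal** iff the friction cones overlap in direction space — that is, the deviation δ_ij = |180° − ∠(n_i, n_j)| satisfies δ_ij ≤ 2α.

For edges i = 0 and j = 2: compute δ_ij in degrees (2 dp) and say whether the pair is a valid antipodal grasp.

α = atan 0.75 = 36.87°;  2α = 73.74°
edge 0: e_0 = (+5.55, -1.74);  n_0 = (-0.2992, -0.9542)
edge 2: e_2 = (-1.19, +2.81);  n_2 = (+0.9208, +0.3900)
∠(n_0, n_2) = 130.36°
δ = |180° − 130.36°| = 49.64°
49.64° ≤ 2α = 73.74°  →  valid

δ = 49.64°, valid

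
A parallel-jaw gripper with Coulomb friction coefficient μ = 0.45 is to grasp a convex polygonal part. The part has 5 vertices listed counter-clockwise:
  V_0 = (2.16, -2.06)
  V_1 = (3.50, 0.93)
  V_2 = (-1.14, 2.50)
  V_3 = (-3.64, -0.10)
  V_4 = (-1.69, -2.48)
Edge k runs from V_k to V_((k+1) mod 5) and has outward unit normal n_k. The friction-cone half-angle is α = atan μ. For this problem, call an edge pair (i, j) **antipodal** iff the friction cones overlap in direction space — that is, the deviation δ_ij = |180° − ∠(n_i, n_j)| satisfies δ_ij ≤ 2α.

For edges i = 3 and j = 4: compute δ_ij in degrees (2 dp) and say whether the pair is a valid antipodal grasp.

δ = 123.10°, invalid

α = atan 0.45 = 24.23°;  2α = 48.46°
edge 3: e_3 = (+1.95, -2.38);  n_3 = (-0.7735, -0.6338)
edge 4: e_4 = (+3.85, +0.42);  n_4 = (+0.1084, -0.9941)
∠(n_3, n_4) = 56.90°
δ = |180° − 56.90°| = 123.10°
123.10° > 2α = 48.46°  →  invalid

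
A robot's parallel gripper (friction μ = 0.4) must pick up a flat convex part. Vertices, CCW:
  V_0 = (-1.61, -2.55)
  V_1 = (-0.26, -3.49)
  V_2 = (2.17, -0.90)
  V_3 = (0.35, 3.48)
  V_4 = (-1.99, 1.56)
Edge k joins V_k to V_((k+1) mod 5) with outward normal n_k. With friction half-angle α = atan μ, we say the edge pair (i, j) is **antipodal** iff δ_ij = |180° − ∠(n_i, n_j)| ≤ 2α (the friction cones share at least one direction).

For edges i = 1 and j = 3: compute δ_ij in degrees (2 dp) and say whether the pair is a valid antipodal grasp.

α = atan 0.4 = 21.80°;  2α = 43.60°
edge 1: e_1 = (+2.43, +2.59);  n_1 = (+0.7293, -0.6842)
edge 3: e_3 = (-2.34, -1.92);  n_3 = (-0.6343, +0.7731)
∠(n_1, n_3) = 172.54°
δ = |180° − 172.54°| = 7.46°
7.46° ≤ 2α = 43.60°  →  valid

δ = 7.46°, valid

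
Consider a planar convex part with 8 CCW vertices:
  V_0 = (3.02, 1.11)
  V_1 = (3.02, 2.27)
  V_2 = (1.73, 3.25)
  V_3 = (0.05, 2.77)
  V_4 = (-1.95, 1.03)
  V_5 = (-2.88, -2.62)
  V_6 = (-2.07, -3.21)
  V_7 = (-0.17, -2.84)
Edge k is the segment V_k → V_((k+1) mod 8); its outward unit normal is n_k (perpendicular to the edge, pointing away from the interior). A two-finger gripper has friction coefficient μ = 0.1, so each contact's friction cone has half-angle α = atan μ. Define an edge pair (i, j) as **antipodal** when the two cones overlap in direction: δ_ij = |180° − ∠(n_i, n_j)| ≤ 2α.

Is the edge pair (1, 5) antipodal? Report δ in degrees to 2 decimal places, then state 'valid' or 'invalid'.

α = atan 0.1 = 5.71°;  2α = 11.42°
edge 1: e_1 = (-1.29, +0.98);  n_1 = (+0.6049, +0.7963)
edge 5: e_5 = (+0.81, -0.59);  n_5 = (-0.5888, -0.8083)
∠(n_1, n_5) = 178.85°
δ = |180° − 178.85°| = 1.15°
1.15° ≤ 2α = 11.42°  →  valid

δ = 1.15°, valid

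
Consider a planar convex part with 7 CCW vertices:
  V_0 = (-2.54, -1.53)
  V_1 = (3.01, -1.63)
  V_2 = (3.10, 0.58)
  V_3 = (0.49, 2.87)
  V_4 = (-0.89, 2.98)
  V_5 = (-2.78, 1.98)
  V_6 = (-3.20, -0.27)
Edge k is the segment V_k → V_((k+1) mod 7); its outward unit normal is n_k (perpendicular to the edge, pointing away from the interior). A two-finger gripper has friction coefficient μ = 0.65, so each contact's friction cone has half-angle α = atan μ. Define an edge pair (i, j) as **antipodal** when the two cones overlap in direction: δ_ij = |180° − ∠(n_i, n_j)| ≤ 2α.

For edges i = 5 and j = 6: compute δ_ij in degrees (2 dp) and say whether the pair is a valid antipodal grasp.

δ = 141.78°, invalid

α = atan 0.65 = 33.02°;  2α = 66.05°
edge 5: e_5 = (-0.42, -2.25);  n_5 = (-0.9830, +0.1835)
edge 6: e_6 = (+0.66, -1.26);  n_6 = (-0.8858, -0.4640)
∠(n_5, n_6) = 38.22°
δ = |180° − 38.22°| = 141.78°
141.78° > 2α = 66.05°  →  invalid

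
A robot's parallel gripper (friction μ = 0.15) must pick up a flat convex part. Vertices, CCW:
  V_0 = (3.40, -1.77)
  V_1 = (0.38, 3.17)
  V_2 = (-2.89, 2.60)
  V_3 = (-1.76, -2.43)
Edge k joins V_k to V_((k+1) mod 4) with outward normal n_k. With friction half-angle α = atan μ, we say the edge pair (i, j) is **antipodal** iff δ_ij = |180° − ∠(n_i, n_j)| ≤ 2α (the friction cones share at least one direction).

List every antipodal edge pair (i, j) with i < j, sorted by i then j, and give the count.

α = atan 0.15 = 8.53°;  2α = 17.06°
n_0 = (+0.8532, +0.5216)
n_1 = (-0.1717, +0.9851)
n_2 = (-0.9757, -0.2192)
n_3 = (+0.1269, -0.9919)
  (0,1): δ = 111.55°  ·
  (0,2): δ = 18.78°  ·
  (0,3): δ = 65.85°  ·
  (1,2): δ = 87.23°  ·
  (1,3): δ = 2.60°  ✓
  (2,3): δ = 95.37°  ·
antipodal pairs: 1

count = 1; pairs: (1,3)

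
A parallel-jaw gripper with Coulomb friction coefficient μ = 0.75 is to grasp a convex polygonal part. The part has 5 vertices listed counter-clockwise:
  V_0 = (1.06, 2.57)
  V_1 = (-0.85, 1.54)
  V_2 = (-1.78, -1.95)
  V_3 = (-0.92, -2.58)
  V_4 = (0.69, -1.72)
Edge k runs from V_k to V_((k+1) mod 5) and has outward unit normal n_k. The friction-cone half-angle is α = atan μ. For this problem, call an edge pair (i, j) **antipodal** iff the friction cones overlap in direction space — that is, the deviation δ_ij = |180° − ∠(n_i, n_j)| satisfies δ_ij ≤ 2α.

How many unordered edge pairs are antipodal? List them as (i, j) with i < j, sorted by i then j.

α = atan 0.75 = 36.87°;  2α = 73.74°
n_0 = (-0.4746, +0.8802)
n_1 = (-0.9663, +0.2575)
n_2 = (-0.5910, -0.8067)
n_3 = (+0.4712, -0.8820)
n_4 = (+0.9963, -0.0859)
  (0,1): δ = 133.26°  ·
  (0,2): δ = 64.56°  ✓
  (0,3): δ = 0.23°  ✓
  (0,4): δ = 56.73°  ✓
  (1,2): δ = 111.30°  ·
  (1,3): δ = 46.97°  ✓
  (1,4): δ = 9.99°  ✓
  (2,3): δ = 115.67°  ·
  (2,4): δ = 58.70°  ✓
  (3,4): δ = 123.04°  ·
antipodal pairs: 6

count = 6; pairs: (0,2), (0,3), (0,4), (1,3), (1,4), (2,4)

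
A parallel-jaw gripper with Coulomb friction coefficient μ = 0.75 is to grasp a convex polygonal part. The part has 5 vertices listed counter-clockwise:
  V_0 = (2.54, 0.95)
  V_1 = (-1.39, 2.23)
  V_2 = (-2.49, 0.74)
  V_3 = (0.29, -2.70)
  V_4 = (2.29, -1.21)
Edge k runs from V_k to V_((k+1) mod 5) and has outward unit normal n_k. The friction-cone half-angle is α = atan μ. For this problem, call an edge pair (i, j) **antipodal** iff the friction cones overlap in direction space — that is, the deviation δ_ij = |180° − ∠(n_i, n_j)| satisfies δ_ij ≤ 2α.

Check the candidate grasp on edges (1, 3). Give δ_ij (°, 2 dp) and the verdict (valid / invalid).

δ = 16.88°, valid

α = atan 0.75 = 36.87°;  2α = 73.74°
edge 1: e_1 = (-1.10, -1.49);  n_1 = (-0.8045, +0.5939)
edge 3: e_3 = (+2.00, +1.49);  n_3 = (+0.5974, -0.8019)
∠(n_1, n_3) = 163.12°
δ = |180° − 163.12°| = 16.88°
16.88° ≤ 2α = 73.74°  →  valid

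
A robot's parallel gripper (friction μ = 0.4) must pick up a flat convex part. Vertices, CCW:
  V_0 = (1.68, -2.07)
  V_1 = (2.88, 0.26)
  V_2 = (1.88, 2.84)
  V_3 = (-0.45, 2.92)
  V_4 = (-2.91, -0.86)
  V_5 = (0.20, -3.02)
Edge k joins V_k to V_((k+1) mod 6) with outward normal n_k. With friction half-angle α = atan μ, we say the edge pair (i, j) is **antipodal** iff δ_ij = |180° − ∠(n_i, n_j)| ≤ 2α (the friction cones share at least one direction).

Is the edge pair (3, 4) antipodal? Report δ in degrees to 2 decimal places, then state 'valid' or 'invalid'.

δ = 91.73°, invalid

α = atan 0.4 = 21.80°;  2α = 43.60°
edge 3: e_3 = (-2.46, -3.78);  n_3 = (-0.8381, +0.5455)
edge 4: e_4 = (+3.11, -2.16);  n_4 = (-0.5704, -0.8213)
∠(n_3, n_4) = 88.27°
δ = |180° − 88.27°| = 91.73°
91.73° > 2α = 43.60°  →  invalid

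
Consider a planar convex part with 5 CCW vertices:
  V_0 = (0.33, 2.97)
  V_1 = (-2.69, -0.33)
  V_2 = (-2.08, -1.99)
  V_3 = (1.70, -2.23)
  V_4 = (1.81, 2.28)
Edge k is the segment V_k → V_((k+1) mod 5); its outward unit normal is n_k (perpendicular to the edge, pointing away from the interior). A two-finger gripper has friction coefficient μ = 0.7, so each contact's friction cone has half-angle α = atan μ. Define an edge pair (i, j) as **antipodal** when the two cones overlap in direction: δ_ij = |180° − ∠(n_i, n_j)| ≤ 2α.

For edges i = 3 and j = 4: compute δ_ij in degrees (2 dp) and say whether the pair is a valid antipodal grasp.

α = atan 0.7 = 34.99°;  2α = 69.98°
edge 3: e_3 = (+0.11, +4.51);  n_3 = (+0.9997, -0.0244)
edge 4: e_4 = (-1.48, +0.69);  n_4 = (+0.4226, +0.9063)
∠(n_3, n_4) = 66.40°
δ = |180° − 66.40°| = 113.60°
113.60° > 2α = 69.98°  →  invalid

δ = 113.60°, invalid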